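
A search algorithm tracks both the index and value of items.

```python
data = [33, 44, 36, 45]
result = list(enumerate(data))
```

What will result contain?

Step 1: enumerate pairs each element with its index:
  (0, 33)
  (1, 44)
  (2, 36)
  (3, 45)
Therefore result = [(0, 33), (1, 44), (2, 36), (3, 45)].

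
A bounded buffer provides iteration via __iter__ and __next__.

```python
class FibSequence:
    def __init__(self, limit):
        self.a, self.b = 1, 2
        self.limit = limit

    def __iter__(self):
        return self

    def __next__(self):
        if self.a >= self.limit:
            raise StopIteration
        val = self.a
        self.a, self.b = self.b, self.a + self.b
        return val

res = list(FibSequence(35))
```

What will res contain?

Step 1: Fibonacci-like sequence (a=1, b=2) until >= 35:
  Yield 1, then a,b = 2,3
  Yield 2, then a,b = 3,5
  Yield 3, then a,b = 5,8
  Yield 5, then a,b = 8,13
  Yield 8, then a,b = 13,21
  Yield 13, then a,b = 21,34
  Yield 21, then a,b = 34,55
  Yield 34, then a,b = 55,89
Step 2: 55 >= 35, stop.
Therefore res = [1, 2, 3, 5, 8, 13, 21, 34].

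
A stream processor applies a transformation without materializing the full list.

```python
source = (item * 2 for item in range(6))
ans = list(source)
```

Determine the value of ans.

Step 1: For each item in range(6), compute item*2:
  item=0: 0*2 = 0
  item=1: 1*2 = 2
  item=2: 2*2 = 4
  item=3: 3*2 = 6
  item=4: 4*2 = 8
  item=5: 5*2 = 10
Therefore ans = [0, 2, 4, 6, 8, 10].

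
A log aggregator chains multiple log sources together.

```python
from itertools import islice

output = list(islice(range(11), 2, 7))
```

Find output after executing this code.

Step 1: islice(range(11), 2, 7) takes elements at indices [2, 7).
Step 2: Elements: [2, 3, 4, 5, 6].
Therefore output = [2, 3, 4, 5, 6].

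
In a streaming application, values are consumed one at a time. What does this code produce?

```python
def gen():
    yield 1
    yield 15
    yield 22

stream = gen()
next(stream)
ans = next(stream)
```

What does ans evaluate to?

Step 1: gen() creates a generator.
Step 2: next(stream) yields 1 (consumed and discarded).
Step 3: next(stream) yields 15, assigned to ans.
Therefore ans = 15.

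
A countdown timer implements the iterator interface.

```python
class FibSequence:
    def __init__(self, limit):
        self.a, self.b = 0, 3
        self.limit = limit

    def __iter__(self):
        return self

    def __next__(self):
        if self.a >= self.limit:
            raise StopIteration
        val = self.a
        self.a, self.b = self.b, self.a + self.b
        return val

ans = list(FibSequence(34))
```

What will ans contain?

Step 1: Fibonacci-like sequence (a=0, b=3) until >= 34:
  Yield 0, then a,b = 3,3
  Yield 3, then a,b = 3,6
  Yield 3, then a,b = 6,9
  Yield 6, then a,b = 9,15
  Yield 9, then a,b = 15,24
  Yield 15, then a,b = 24,39
  Yield 24, then a,b = 39,63
Step 2: 39 >= 34, stop.
Therefore ans = [0, 3, 3, 6, 9, 15, 24].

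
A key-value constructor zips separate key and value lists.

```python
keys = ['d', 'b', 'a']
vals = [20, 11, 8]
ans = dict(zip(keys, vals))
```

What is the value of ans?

Step 1: zip pairs keys with values:
  'd' -> 20
  'b' -> 11
  'a' -> 8
Therefore ans = {'d': 20, 'b': 11, 'a': 8}.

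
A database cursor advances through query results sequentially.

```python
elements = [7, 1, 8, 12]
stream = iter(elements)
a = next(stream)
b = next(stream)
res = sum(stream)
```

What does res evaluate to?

Step 1: Create iterator over [7, 1, 8, 12].
Step 2: a = next() = 7, b = next() = 1.
Step 3: sum() of remaining [8, 12] = 20.
Therefore res = 20.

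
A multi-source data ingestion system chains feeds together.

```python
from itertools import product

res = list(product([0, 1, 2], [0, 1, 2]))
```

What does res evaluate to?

Step 1: product([0, 1, 2], [0, 1, 2]) gives all pairs:
  (0, 0)
  (0, 1)
  (0, 2)
  (1, 0)
  (1, 1)
  (1, 2)
  (2, 0)
  (2, 1)
  (2, 2)
Therefore res = [(0, 0), (0, 1), (0, 2), (1, 0), (1, 1), (1, 2), (2, 0), (2, 1), (2, 2)].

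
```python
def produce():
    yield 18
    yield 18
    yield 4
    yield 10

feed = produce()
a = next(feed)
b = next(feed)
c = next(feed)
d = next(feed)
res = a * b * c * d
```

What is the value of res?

Step 1: Create generator and consume all values:
  a = next(feed) = 18
  b = next(feed) = 18
  c = next(feed) = 4
  d = next(feed) = 10
Step 2: res = 18 * 18 * 4 * 10 = 12960.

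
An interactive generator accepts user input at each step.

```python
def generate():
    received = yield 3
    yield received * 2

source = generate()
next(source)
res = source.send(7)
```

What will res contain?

Step 1: next(source) advances to first yield, producing 3.
Step 2: send(7) resumes, received = 7.
Step 3: yield received * 2 = 7 * 2 = 14.
Therefore res = 14.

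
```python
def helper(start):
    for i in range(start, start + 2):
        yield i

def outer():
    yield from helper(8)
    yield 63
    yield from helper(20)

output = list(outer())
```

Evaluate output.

Step 1: outer() delegates to helper(8):
  yield 8
  yield 9
Step 2: yield 63
Step 3: Delegates to helper(20):
  yield 20
  yield 21
Therefore output = [8, 9, 63, 20, 21].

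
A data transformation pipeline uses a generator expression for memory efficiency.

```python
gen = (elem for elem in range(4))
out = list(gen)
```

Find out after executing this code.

Step 1: Generator expression iterates range(4): [0, 1, 2, 3].
Step 2: list() collects all values.
Therefore out = [0, 1, 2, 3].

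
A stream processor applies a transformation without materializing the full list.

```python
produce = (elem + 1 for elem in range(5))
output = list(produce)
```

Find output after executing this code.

Step 1: For each elem in range(5), compute elem+1:
  elem=0: 0+1 = 1
  elem=1: 1+1 = 2
  elem=2: 2+1 = 3
  elem=3: 3+1 = 4
  elem=4: 4+1 = 5
Therefore output = [1, 2, 3, 4, 5].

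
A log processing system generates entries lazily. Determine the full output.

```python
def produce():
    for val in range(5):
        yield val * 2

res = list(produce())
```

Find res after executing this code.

Step 1: For each val in range(5), yield val * 2:
  val=0: yield 0 * 2 = 0
  val=1: yield 1 * 2 = 2
  val=2: yield 2 * 2 = 4
  val=3: yield 3 * 2 = 6
  val=4: yield 4 * 2 = 8
Therefore res = [0, 2, 4, 6, 8].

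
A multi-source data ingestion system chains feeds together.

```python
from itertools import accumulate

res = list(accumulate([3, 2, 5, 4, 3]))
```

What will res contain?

Step 1: accumulate computes running sums:
  + 3 = 3
  + 2 = 5
  + 5 = 10
  + 4 = 14
  + 3 = 17
Therefore res = [3, 5, 10, 14, 17].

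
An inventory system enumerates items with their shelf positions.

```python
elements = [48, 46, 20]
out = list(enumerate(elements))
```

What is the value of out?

Step 1: enumerate pairs each element with its index:
  (0, 48)
  (1, 46)
  (2, 20)
Therefore out = [(0, 48), (1, 46), (2, 20)].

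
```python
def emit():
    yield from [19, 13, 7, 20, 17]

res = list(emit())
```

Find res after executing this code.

Step 1: yield from delegates to the iterable, yielding each element.
Step 2: Collected values: [19, 13, 7, 20, 17].
Therefore res = [19, 13, 7, 20, 17].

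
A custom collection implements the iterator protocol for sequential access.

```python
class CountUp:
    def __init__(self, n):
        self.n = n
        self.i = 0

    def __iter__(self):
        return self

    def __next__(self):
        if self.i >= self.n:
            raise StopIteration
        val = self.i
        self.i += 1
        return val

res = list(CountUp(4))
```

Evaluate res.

Step 1: CountUp(4) creates an iterator counting 0 to 3.
Step 2: list() consumes all values: [0, 1, 2, 3].
Therefore res = [0, 1, 2, 3].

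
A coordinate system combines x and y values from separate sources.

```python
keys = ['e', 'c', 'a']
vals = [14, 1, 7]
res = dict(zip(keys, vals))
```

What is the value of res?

Step 1: zip pairs keys with values:
  'e' -> 14
  'c' -> 1
  'a' -> 7
Therefore res = {'e': 14, 'c': 1, 'a': 7}.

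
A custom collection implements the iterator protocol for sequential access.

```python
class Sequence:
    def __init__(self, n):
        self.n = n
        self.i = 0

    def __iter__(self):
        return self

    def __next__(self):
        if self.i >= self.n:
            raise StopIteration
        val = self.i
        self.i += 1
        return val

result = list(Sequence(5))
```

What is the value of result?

Step 1: Sequence(5) creates an iterator counting 0 to 4.
Step 2: list() consumes all values: [0, 1, 2, 3, 4].
Therefore result = [0, 1, 2, 3, 4].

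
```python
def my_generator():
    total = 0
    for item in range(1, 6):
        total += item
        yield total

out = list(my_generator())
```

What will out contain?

Step 1: Generator accumulates running sum:
  item=1: total = 1, yield 1
  item=2: total = 3, yield 3
  item=3: total = 6, yield 6
  item=4: total = 10, yield 10
  item=5: total = 15, yield 15
Therefore out = [1, 3, 6, 10, 15].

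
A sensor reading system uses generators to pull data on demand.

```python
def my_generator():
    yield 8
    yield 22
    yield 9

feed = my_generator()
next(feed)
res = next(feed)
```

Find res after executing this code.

Step 1: my_generator() creates a generator.
Step 2: next(feed) yields 8 (consumed and discarded).
Step 3: next(feed) yields 22, assigned to res.
Therefore res = 22.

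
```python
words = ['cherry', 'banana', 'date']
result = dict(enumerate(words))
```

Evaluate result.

Step 1: enumerate pairs indices with words:
  0 -> 'cherry'
  1 -> 'banana'
  2 -> 'date'
Therefore result = {0: 'cherry', 1: 'banana', 2: 'date'}.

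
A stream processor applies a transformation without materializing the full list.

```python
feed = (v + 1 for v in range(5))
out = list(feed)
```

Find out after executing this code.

Step 1: For each v in range(5), compute v+1:
  v=0: 0+1 = 1
  v=1: 1+1 = 2
  v=2: 2+1 = 3
  v=3: 3+1 = 4
  v=4: 4+1 = 5
Therefore out = [1, 2, 3, 4, 5].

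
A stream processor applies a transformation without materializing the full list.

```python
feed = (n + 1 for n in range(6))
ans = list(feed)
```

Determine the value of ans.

Step 1: For each n in range(6), compute n+1:
  n=0: 0+1 = 1
  n=1: 1+1 = 2
  n=2: 2+1 = 3
  n=3: 3+1 = 4
  n=4: 4+1 = 5
  n=5: 5+1 = 6
Therefore ans = [1, 2, 3, 4, 5, 6].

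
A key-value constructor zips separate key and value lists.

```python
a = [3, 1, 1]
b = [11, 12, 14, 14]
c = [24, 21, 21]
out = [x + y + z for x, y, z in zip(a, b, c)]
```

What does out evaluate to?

Step 1: zip three lists (truncates to shortest, len=3):
  3 + 11 + 24 = 38
  1 + 12 + 21 = 34
  1 + 14 + 21 = 36
Therefore out = [38, 34, 36].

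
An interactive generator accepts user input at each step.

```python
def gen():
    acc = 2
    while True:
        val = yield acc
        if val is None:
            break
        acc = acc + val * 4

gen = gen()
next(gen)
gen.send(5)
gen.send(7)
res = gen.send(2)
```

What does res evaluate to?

Step 1: next() -> yield acc=2.
Step 2: send(5) -> val=5, acc = 2 + 5*4 = 22, yield 22.
Step 3: send(7) -> val=7, acc = 22 + 7*4 = 50, yield 50.
Step 4: send(2) -> val=2, acc = 50 + 2*4 = 58, yield 58.
Therefore res = 58.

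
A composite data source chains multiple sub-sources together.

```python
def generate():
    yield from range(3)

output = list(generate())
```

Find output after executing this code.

Step 1: yield from delegates to the iterable, yielding each element.
Step 2: Collected values: [0, 1, 2].
Therefore output = [0, 1, 2].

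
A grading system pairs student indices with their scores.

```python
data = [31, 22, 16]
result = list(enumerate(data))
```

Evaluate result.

Step 1: enumerate pairs each element with its index:
  (0, 31)
  (1, 22)
  (2, 16)
Therefore result = [(0, 31), (1, 22), (2, 16)].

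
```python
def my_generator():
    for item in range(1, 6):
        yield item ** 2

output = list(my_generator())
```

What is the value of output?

Step 1: For each item in range(1, 6), yield item**2:
  item=1: yield 1**2 = 1
  item=2: yield 2**2 = 4
  item=3: yield 3**2 = 9
  item=4: yield 4**2 = 16
  item=5: yield 5**2 = 25
Therefore output = [1, 4, 9, 16, 25].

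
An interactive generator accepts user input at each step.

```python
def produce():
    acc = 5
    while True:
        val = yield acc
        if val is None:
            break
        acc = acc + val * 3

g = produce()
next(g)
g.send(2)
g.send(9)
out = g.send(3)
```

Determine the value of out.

Step 1: next() -> yield acc=5.
Step 2: send(2) -> val=2, acc = 5 + 2*3 = 11, yield 11.
Step 3: send(9) -> val=9, acc = 11 + 9*3 = 38, yield 38.
Step 4: send(3) -> val=3, acc = 38 + 3*3 = 47, yield 47.
Therefore out = 47.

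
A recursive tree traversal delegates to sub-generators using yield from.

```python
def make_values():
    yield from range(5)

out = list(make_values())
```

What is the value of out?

Step 1: yield from delegates to the iterable, yielding each element.
Step 2: Collected values: [0, 1, 2, 3, 4].
Therefore out = [0, 1, 2, 3, 4].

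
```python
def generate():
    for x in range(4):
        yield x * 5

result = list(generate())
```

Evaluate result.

Step 1: For each x in range(4), yield x * 5:
  x=0: yield 0 * 5 = 0
  x=1: yield 1 * 5 = 5
  x=2: yield 2 * 5 = 10
  x=3: yield 3 * 5 = 15
Therefore result = [0, 5, 10, 15].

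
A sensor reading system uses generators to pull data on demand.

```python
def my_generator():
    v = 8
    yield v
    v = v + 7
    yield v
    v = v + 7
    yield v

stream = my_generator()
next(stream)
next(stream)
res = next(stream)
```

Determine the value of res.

Step 1: Trace through generator execution:
  Yield 1: v starts at 8, yield 8
  Yield 2: v = 8 + 7 = 15, yield 15
  Yield 3: v = 15 + 7 = 22, yield 22
Step 2: First next() gets 8, second next() gets the second value, third next() yields 22.
Therefore res = 22.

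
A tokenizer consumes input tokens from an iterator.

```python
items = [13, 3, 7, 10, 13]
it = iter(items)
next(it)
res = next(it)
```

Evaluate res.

Step 1: Create iterator over [13, 3, 7, 10, 13].
Step 2: next() consumes 13.
Step 3: next() returns 3.
Therefore res = 3.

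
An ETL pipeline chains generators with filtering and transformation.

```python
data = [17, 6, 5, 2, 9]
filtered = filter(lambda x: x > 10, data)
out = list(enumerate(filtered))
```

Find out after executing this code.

Step 1: Filter [17, 6, 5, 2, 9] for > 10: [17].
Step 2: enumerate re-indexes from 0: [(0, 17)].
Therefore out = [(0, 17)].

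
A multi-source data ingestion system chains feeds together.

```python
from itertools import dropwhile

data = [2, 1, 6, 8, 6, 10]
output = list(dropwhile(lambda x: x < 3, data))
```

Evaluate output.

Step 1: dropwhile drops elements while < 3:
  2 < 3: dropped
  1 < 3: dropped
  6: kept (dropping stopped)
Step 2: Remaining elements kept regardless of condition.
Therefore output = [6, 8, 6, 10].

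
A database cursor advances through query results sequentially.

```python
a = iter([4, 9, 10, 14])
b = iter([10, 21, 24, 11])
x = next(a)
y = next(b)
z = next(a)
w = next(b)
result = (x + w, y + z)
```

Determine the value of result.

Step 1: a iterates [4, 9, 10, 14], b iterates [10, 21, 24, 11].
Step 2: x = next(a) = 4, y = next(b) = 10.
Step 3: z = next(a) = 9, w = next(b) = 21.
Step 4: result = (4 + 21, 10 + 9) = (25, 19).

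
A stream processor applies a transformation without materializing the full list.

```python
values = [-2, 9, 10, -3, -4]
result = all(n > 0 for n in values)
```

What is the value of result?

Step 1: Check n > 0 for each element in [-2, 9, 10, -3, -4]:
  -2 > 0: False
  9 > 0: True
  10 > 0: True
  -3 > 0: False
  -4 > 0: False
Step 2: all() returns False.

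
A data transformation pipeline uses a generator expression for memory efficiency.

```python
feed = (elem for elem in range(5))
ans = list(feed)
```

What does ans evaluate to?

Step 1: Generator expression iterates range(5): [0, 1, 2, 3, 4].
Step 2: list() collects all values.
Therefore ans = [0, 1, 2, 3, 4].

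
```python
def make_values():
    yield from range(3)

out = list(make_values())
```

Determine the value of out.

Step 1: yield from delegates to the iterable, yielding each element.
Step 2: Collected values: [0, 1, 2].
Therefore out = [0, 1, 2].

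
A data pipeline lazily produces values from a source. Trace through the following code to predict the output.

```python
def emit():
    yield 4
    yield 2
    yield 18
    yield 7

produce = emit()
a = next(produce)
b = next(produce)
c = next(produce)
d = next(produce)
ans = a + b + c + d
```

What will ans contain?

Step 1: Create generator and consume all values:
  a = next(produce) = 4
  b = next(produce) = 2
  c = next(produce) = 18
  d = next(produce) = 7
Step 2: ans = 4 + 2 + 18 + 7 = 31.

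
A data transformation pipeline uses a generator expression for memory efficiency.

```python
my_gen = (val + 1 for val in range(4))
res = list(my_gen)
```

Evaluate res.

Step 1: For each val in range(4), compute val+1:
  val=0: 0+1 = 1
  val=1: 1+1 = 2
  val=2: 2+1 = 3
  val=3: 3+1 = 4
Therefore res = [1, 2, 3, 4].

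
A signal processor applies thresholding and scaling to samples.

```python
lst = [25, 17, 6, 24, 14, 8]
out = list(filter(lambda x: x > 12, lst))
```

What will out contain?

Step 1: Filter elements > 12:
  25: kept
  17: kept
  6: removed
  24: kept
  14: kept
  8: removed
Therefore out = [25, 17, 24, 14].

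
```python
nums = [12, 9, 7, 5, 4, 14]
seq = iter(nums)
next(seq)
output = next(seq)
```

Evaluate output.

Step 1: Create iterator over [12, 9, 7, 5, 4, 14].
Step 2: next() consumes 12.
Step 3: next() returns 9.
Therefore output = 9.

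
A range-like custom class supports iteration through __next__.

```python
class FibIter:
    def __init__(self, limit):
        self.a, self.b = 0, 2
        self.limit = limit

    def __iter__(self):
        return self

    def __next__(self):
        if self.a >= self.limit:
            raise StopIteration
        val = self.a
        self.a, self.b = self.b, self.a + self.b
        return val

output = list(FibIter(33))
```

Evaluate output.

Step 1: Fibonacci-like sequence (a=0, b=2) until >= 33:
  Yield 0, then a,b = 2,2
  Yield 2, then a,b = 2,4
  Yield 2, then a,b = 4,6
  Yield 4, then a,b = 6,10
  Yield 6, then a,b = 10,16
  Yield 10, then a,b = 16,26
  Yield 16, then a,b = 26,42
  Yield 26, then a,b = 42,68
Step 2: 42 >= 33, stop.
Therefore output = [0, 2, 2, 4, 6, 10, 16, 26].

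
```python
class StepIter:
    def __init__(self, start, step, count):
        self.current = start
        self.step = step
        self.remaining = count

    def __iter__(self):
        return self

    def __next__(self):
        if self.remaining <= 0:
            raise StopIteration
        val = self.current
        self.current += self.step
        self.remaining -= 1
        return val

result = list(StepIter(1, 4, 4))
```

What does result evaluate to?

Step 1: StepIter starts at 1, increments by 4, for 4 steps:
  Yield 1, then current += 4
  Yield 5, then current += 4
  Yield 9, then current += 4
  Yield 13, then current += 4
Therefore result = [1, 5, 9, 13].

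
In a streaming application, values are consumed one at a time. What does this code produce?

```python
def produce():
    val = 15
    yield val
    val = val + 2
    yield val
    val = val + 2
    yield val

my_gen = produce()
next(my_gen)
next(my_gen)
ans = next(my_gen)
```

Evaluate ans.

Step 1: Trace through generator execution:
  Yield 1: val starts at 15, yield 15
  Yield 2: val = 15 + 2 = 17, yield 17
  Yield 3: val = 17 + 2 = 19, yield 19
Step 2: First next() gets 15, second next() gets the second value, third next() yields 19.
Therefore ans = 19.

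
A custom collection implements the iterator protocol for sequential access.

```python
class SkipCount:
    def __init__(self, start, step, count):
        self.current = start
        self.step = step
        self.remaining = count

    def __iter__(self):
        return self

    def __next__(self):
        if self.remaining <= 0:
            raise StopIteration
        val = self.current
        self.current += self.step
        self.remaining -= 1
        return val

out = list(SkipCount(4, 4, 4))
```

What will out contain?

Step 1: SkipCount starts at 4, increments by 4, for 4 steps:
  Yield 4, then current += 4
  Yield 8, then current += 4
  Yield 12, then current += 4
  Yield 16, then current += 4
Therefore out = [4, 8, 12, 16].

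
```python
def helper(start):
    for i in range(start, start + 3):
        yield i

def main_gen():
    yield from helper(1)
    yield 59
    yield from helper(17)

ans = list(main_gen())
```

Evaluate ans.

Step 1: main_gen() delegates to helper(1):
  yield 1
  yield 2
  yield 3
Step 2: yield 59
Step 3: Delegates to helper(17):
  yield 17
  yield 18
  yield 19
Therefore ans = [1, 2, 3, 59, 17, 18, 19].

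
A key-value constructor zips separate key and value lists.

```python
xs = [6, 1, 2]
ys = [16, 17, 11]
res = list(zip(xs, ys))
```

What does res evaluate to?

Step 1: zip pairs elements at same index:
  Index 0: (6, 16)
  Index 1: (1, 17)
  Index 2: (2, 11)
Therefore res = [(6, 16), (1, 17), (2, 11)].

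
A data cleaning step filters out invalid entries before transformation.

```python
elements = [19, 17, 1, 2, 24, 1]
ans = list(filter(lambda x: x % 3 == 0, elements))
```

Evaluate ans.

Step 1: Filter elements divisible by 3:
  19 % 3 = 1: removed
  17 % 3 = 2: removed
  1 % 3 = 1: removed
  2 % 3 = 2: removed
  24 % 3 = 0: kept
  1 % 3 = 1: removed
Therefore ans = [24].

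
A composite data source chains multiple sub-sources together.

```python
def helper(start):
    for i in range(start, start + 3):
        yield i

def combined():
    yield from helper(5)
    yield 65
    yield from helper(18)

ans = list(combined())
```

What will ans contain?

Step 1: combined() delegates to helper(5):
  yield 5
  yield 6
  yield 7
Step 2: yield 65
Step 3: Delegates to helper(18):
  yield 18
  yield 19
  yield 20
Therefore ans = [5, 6, 7, 65, 18, 19, 20].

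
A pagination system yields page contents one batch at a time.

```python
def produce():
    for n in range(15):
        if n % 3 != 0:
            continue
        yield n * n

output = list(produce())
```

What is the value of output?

Step 1: Only yield n**2 when n is divisible by 3:
  n=0: 0 % 3 == 0, yield 0**2 = 0
  n=3: 3 % 3 == 0, yield 3**2 = 9
  n=6: 6 % 3 == 0, yield 6**2 = 36
  n=9: 9 % 3 == 0, yield 9**2 = 81
  n=12: 12 % 3 == 0, yield 12**2 = 144
Therefore output = [0, 9, 36, 81, 144].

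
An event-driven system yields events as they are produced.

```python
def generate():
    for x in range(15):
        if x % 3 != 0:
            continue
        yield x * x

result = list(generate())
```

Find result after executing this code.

Step 1: Only yield x**2 when x is divisible by 3:
  x=0: 0 % 3 == 0, yield 0**2 = 0
  x=3: 3 % 3 == 0, yield 3**2 = 9
  x=6: 6 % 3 == 0, yield 6**2 = 36
  x=9: 9 % 3 == 0, yield 9**2 = 81
  x=12: 12 % 3 == 0, yield 12**2 = 144
Therefore result = [0, 9, 36, 81, 144].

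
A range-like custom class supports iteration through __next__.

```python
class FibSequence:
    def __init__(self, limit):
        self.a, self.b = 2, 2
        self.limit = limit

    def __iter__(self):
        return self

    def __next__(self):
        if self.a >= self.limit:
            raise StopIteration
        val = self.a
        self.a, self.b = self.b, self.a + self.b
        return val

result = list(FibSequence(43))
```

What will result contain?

Step 1: Fibonacci-like sequence (a=2, b=2) until >= 43:
  Yield 2, then a,b = 2,4
  Yield 2, then a,b = 4,6
  Yield 4, then a,b = 6,10
  Yield 6, then a,b = 10,16
  Yield 10, then a,b = 16,26
  Yield 16, then a,b = 26,42
  Yield 26, then a,b = 42,68
  Yield 42, then a,b = 68,110
Step 2: 68 >= 43, stop.
Therefore result = [2, 2, 4, 6, 10, 16, 26, 42].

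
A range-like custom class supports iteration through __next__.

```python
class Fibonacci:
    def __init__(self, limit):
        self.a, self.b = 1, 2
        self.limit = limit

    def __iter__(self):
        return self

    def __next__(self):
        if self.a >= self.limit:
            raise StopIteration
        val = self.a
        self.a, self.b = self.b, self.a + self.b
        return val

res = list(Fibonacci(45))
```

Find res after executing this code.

Step 1: Fibonacci-like sequence (a=1, b=2) until >= 45:
  Yield 1, then a,b = 2,3
  Yield 2, then a,b = 3,5
  Yield 3, then a,b = 5,8
  Yield 5, then a,b = 8,13
  Yield 8, then a,b = 13,21
  Yield 13, then a,b = 21,34
  Yield 21, then a,b = 34,55
  Yield 34, then a,b = 55,89
Step 2: 55 >= 45, stop.
Therefore res = [1, 2, 3, 5, 8, 13, 21, 34].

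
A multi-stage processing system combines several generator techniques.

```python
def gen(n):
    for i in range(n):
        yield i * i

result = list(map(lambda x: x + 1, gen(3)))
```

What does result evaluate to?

Step 1: gen(3) yields squares: [0, 1, 4].
Step 2: map adds 1 to each: [1, 2, 5].
Therefore result = [1, 2, 5].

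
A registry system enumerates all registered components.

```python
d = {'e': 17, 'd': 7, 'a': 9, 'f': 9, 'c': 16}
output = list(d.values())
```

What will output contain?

Step 1: d.values() returns the dictionary values in insertion order.
Therefore output = [17, 7, 9, 9, 16].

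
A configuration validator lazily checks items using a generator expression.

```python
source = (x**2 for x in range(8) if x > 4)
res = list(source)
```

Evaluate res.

Step 1: For range(8), keep x > 4, then square:
  x=0: 0 <= 4, excluded
  x=1: 1 <= 4, excluded
  x=2: 2 <= 4, excluded
  x=3: 3 <= 4, excluded
  x=4: 4 <= 4, excluded
  x=5: 5 > 4, yield 5**2 = 25
  x=6: 6 > 4, yield 6**2 = 36
  x=7: 7 > 4, yield 7**2 = 49
Therefore res = [25, 36, 49].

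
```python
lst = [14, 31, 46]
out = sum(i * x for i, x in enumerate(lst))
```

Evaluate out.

Step 1: Compute i * x for each (i, x) in enumerate([14, 31, 46]):
  i=0, x=14: 0*14 = 0
  i=1, x=31: 1*31 = 31
  i=2, x=46: 2*46 = 92
Step 2: sum = 0 + 31 + 92 = 123.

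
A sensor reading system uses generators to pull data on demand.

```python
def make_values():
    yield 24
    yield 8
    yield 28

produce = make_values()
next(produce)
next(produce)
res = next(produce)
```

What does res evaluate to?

Step 1: make_values() creates a generator.
Step 2: next(produce) yields 24 (consumed and discarded).
Step 3: next(produce) yields 8 (consumed and discarded).
Step 4: next(produce) yields 28, assigned to res.
Therefore res = 28.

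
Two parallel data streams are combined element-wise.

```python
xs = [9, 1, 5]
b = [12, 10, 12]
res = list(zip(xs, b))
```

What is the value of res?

Step 1: zip pairs elements at same index:
  Index 0: (9, 12)
  Index 1: (1, 10)
  Index 2: (5, 12)
Therefore res = [(9, 12), (1, 10), (5, 12)].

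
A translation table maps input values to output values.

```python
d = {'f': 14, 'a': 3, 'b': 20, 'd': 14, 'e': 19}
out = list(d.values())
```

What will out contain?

Step 1: d.values() returns the dictionary values in insertion order.
Therefore out = [14, 3, 20, 14, 19].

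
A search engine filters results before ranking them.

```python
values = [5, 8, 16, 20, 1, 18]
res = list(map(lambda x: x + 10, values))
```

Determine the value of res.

Step 1: Apply lambda x: x + 10 to each element:
  5 -> 15
  8 -> 18
  16 -> 26
  20 -> 30
  1 -> 11
  18 -> 28
Therefore res = [15, 18, 26, 30, 11, 28].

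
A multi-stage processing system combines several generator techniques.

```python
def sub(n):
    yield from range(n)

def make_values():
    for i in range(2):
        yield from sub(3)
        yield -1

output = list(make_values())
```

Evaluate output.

Step 1: For each i in range(2):
  i=0: yield from sub(3) -> [0, 1, 2], then yield -1
  i=1: yield from sub(3) -> [0, 1, 2], then yield -1
Therefore output = [0, 1, 2, -1, 0, 1, 2, -1].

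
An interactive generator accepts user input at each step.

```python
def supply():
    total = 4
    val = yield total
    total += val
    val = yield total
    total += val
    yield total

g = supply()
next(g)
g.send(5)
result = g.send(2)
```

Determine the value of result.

Step 1: next() -> yield total=4.
Step 2: send(5) -> val=5, total = 4+5 = 9, yield 9.
Step 3: send(2) -> val=2, total = 9+2 = 11, yield 11.
Therefore result = 11.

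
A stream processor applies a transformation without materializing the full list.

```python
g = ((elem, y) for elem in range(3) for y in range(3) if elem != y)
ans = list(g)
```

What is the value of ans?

Step 1: Nested generator over range(3) x range(3) where elem != y:
  (0, 0): excluded (elem == y)
  (0, 1): included
  (0, 2): included
  (1, 0): included
  (1, 1): excluded (elem == y)
  (1, 2): included
  (2, 0): included
  (2, 1): included
  (2, 2): excluded (elem == y)
Therefore ans = [(0, 1), (0, 2), (1, 0), (1, 2), (2, 0), (2, 1)].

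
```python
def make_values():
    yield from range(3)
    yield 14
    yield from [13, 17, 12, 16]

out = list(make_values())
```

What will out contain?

Step 1: Trace yields in order:
  yield 0
  yield 1
  yield 2
  yield 14
  yield 13
  yield 17
  yield 12
  yield 16
Therefore out = [0, 1, 2, 14, 13, 17, 12, 16].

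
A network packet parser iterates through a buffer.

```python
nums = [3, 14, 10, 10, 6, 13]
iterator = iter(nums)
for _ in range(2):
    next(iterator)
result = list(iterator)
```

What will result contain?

Step 1: Create iterator over [3, 14, 10, 10, 6, 13].
Step 2: Advance 2 positions (consuming [3, 14]).
Step 3: list() collects remaining elements: [10, 10, 6, 13].
Therefore result = [10, 10, 6, 13].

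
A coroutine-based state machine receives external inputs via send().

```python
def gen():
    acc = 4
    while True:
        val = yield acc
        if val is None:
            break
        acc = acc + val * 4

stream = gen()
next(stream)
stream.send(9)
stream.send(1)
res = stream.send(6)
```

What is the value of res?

Step 1: next() -> yield acc=4.
Step 2: send(9) -> val=9, acc = 4 + 9*4 = 40, yield 40.
Step 3: send(1) -> val=1, acc = 40 + 1*4 = 44, yield 44.
Step 4: send(6) -> val=6, acc = 44 + 6*4 = 68, yield 68.
Therefore res = 68.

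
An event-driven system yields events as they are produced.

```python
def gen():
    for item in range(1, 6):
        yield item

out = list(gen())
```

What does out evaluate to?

Step 1: The generator yields each value from range(1, 6).
Step 2: list() consumes all yields: [1, 2, 3, 4, 5].
Therefore out = [1, 2, 3, 4, 5].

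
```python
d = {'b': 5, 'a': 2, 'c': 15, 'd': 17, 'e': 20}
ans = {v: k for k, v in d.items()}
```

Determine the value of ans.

Step 1: Invert dict (swap keys and values):
  'b': 5 -> 5: 'b'
  'a': 2 -> 2: 'a'
  'c': 15 -> 15: 'c'
  'd': 17 -> 17: 'd'
  'e': 20 -> 20: 'e'
Therefore ans = {5: 'b', 2: 'a', 15: 'c', 17: 'd', 20: 'e'}.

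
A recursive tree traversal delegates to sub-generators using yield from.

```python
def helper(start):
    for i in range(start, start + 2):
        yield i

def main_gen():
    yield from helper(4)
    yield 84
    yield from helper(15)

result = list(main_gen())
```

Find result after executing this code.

Step 1: main_gen() delegates to helper(4):
  yield 4
  yield 5
Step 2: yield 84
Step 3: Delegates to helper(15):
  yield 15
  yield 16
Therefore result = [4, 5, 84, 15, 16].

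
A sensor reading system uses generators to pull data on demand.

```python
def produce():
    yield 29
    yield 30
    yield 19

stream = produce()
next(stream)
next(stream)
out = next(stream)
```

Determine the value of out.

Step 1: produce() creates a generator.
Step 2: next(stream) yields 29 (consumed and discarded).
Step 3: next(stream) yields 30 (consumed and discarded).
Step 4: next(stream) yields 19, assigned to out.
Therefore out = 19.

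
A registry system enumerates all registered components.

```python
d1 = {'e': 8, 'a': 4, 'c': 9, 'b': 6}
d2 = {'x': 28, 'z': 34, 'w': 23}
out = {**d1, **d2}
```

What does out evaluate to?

Step 1: Merge d1 and d2 (d2 values override on key conflicts).
Step 2: d1 has keys ['e', 'a', 'c', 'b'], d2 has keys ['x', 'z', 'w'].
Therefore out = {'e': 8, 'a': 4, 'c': 9, 'b': 6, 'x': 28, 'z': 34, 'w': 23}.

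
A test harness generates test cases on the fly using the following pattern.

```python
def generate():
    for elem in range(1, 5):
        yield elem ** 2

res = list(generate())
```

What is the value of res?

Step 1: For each elem in range(1, 5), yield elem**2:
  elem=1: yield 1**2 = 1
  elem=2: yield 2**2 = 4
  elem=3: yield 3**2 = 9
  elem=4: yield 4**2 = 16
Therefore res = [1, 4, 9, 16].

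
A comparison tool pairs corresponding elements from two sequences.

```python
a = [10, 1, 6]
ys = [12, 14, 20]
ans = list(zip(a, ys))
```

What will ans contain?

Step 1: zip pairs elements at same index:
  Index 0: (10, 12)
  Index 1: (1, 14)
  Index 2: (6, 20)
Therefore ans = [(10, 12), (1, 14), (6, 20)].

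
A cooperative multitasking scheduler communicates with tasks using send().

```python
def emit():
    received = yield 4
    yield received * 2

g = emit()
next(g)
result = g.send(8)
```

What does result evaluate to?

Step 1: next(g) advances to first yield, producing 4.
Step 2: send(8) resumes, received = 8.
Step 3: yield received * 2 = 8 * 2 = 16.
Therefore result = 16.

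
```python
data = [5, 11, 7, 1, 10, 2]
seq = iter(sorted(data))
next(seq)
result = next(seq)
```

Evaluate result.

Step 1: sorted([5, 11, 7, 1, 10, 2]) = [1, 2, 5, 7, 10, 11].
Step 2: Create iterator and skip 1 elements.
Step 3: next() returns 2.
Therefore result = 2.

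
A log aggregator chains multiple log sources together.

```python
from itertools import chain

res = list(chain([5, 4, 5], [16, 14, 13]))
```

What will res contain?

Step 1: chain() concatenates iterables: [5, 4, 5] + [16, 14, 13].
Therefore res = [5, 4, 5, 16, 14, 13].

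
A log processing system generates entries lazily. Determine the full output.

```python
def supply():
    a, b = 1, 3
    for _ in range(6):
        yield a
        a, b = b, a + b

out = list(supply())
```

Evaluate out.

Step 1: Fibonacci-like sequence starting with a=1, b=3:
  Iteration 1: yield a=1, then a,b = 3,4
  Iteration 2: yield a=3, then a,b = 4,7
  Iteration 3: yield a=4, then a,b = 7,11
  Iteration 4: yield a=7, then a,b = 11,18
  Iteration 5: yield a=11, then a,b = 18,29
  Iteration 6: yield a=18, then a,b = 29,47
Therefore out = [1, 3, 4, 7, 11, 18].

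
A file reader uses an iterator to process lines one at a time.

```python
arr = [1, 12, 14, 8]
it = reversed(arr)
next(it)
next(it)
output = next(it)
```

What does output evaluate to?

Step 1: reversed([1, 12, 14, 8]) gives iterator: [8, 14, 12, 1].
Step 2: First next() = 8, second next() = 14.
Step 3: Third next() = 12.
Therefore output = 12.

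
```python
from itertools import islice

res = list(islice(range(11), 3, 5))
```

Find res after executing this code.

Step 1: islice(range(11), 3, 5) takes elements at indices [3, 5).
Step 2: Elements: [3, 4].
Therefore res = [3, 4].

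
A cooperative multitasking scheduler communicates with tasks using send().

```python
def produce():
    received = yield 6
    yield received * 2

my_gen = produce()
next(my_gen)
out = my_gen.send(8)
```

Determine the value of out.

Step 1: next(my_gen) advances to first yield, producing 6.
Step 2: send(8) resumes, received = 8.
Step 3: yield received * 2 = 8 * 2 = 16.
Therefore out = 16.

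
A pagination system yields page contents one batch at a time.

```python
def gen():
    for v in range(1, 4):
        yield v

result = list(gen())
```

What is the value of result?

Step 1: The generator yields each value from range(1, 4).
Step 2: list() consumes all yields: [1, 2, 3].
Therefore result = [1, 2, 3].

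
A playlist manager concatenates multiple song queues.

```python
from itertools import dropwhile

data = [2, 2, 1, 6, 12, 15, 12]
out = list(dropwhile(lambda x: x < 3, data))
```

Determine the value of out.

Step 1: dropwhile drops elements while < 3:
  2 < 3: dropped
  2 < 3: dropped
  1 < 3: dropped
  6: kept (dropping stopped)
Step 2: Remaining elements kept regardless of condition.
Therefore out = [6, 12, 15, 12].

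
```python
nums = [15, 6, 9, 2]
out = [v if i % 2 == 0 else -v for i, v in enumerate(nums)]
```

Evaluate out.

Step 1: For each (i, v), keep v if i is even, negate if odd:
  i=0 (even): keep 15
  i=1 (odd): negate to -6
  i=2 (even): keep 9
  i=3 (odd): negate to -2
Therefore out = [15, -6, 9, -2].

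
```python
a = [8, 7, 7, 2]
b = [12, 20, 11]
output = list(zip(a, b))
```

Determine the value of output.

Step 1: zip stops at shortest (len(a)=4, len(b)=3):
  Index 0: (8, 12)
  Index 1: (7, 20)
  Index 2: (7, 11)
Step 2: Last element of a (2) has no pair, dropped.
Therefore output = [(8, 12), (7, 20), (7, 11)].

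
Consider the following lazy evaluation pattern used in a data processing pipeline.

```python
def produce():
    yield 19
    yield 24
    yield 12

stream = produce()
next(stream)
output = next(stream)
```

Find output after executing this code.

Step 1: produce() creates a generator.
Step 2: next(stream) yields 19 (consumed and discarded).
Step 3: next(stream) yields 24, assigned to output.
Therefore output = 24.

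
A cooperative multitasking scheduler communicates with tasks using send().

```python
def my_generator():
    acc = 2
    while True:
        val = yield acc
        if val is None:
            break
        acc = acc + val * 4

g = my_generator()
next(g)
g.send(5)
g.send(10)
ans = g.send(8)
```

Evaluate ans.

Step 1: next() -> yield acc=2.
Step 2: send(5) -> val=5, acc = 2 + 5*4 = 22, yield 22.
Step 3: send(10) -> val=10, acc = 22 + 10*4 = 62, yield 62.
Step 4: send(8) -> val=8, acc = 62 + 8*4 = 94, yield 94.
Therefore ans = 94.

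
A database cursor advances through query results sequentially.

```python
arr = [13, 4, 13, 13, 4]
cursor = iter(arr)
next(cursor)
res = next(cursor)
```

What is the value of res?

Step 1: Create iterator over [13, 4, 13, 13, 4].
Step 2: next() consumes 13.
Step 3: next() returns 4.
Therefore res = 4.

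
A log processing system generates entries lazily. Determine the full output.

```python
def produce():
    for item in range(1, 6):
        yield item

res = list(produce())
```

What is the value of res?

Step 1: The generator yields each value from range(1, 6).
Step 2: list() consumes all yields: [1, 2, 3, 4, 5].
Therefore res = [1, 2, 3, 4, 5].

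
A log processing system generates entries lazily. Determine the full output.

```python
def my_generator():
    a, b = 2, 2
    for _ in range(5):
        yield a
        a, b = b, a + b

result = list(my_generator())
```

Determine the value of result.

Step 1: Fibonacci-like sequence starting with a=2, b=2:
  Iteration 1: yield a=2, then a,b = 2,4
  Iteration 2: yield a=2, then a,b = 4,6
  Iteration 3: yield a=4, then a,b = 6,10
  Iteration 4: yield a=6, then a,b = 10,16
  Iteration 5: yield a=10, then a,b = 16,26
Therefore result = [2, 2, 4, 6, 10].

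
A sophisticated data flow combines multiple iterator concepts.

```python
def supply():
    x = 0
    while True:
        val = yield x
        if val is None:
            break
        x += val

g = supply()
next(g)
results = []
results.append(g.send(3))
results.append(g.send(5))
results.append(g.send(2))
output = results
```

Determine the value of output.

Step 1: next(g) -> yield 0.
Step 2: send(3) -> x = 3, yield 3.
Step 3: send(5) -> x = 8, yield 8.
Step 4: send(2) -> x = 10, yield 10.
Therefore output = [3, 8, 10].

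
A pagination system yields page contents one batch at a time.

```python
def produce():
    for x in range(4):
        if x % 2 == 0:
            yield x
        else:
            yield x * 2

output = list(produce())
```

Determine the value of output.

Step 1: For each x in range(4), yield x if even, else x*2:
  x=0 (even): yield 0
  x=1 (odd): yield 1*2 = 2
  x=2 (even): yield 2
  x=3 (odd): yield 3*2 = 6
Therefore output = [0, 2, 2, 6].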